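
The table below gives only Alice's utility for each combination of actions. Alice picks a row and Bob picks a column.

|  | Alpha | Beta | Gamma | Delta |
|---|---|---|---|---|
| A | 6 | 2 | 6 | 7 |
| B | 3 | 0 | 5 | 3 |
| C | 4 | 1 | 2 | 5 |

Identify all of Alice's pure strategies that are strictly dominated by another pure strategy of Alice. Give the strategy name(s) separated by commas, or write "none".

A: no other strategy beats it everywhere (B at Alpha (6>3); C at Alpha (6>4)).
B is strictly dominated by A (Alpha: 6>3, Beta: 2>0, Gamma: 6>5, Delta: 7>3).
C is strictly dominated by A (Alpha: 6>4, Beta: 2>1, Gamma: 6>2, Delta: 7>5).

B, C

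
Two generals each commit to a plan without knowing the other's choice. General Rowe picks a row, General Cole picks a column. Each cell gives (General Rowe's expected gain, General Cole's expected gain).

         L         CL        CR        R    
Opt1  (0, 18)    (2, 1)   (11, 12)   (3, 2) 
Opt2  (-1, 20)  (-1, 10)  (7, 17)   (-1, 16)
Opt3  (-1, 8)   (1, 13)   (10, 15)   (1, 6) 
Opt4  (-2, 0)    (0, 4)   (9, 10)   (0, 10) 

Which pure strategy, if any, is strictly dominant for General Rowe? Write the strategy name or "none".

Opt1

Opt1 vs Opt2: L: 0>-1, CL: 2>-1, CR: 11>7, R: 3>-1.
Opt1 vs Opt3: L: 0>-1, CL: 2>1, CR: 11>10, R: 3>1.
Opt1 vs Opt4: L: 0>-2, CL: 2>0, CR: 11>9, R: 3>0.
Opt1 strictly beats every other strategy against every opponent action, so it is strictly dominant.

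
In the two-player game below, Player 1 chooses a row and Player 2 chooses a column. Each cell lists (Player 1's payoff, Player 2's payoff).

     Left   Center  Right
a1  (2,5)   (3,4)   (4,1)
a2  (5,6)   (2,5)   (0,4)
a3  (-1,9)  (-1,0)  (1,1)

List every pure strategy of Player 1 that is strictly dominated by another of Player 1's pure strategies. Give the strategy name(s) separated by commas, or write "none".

a3

Nothing dominates a1: a2 at Center (3>2); a3 at Left (2>-1).
a2: no other strategy beats it everywhere (a1 at Left (5>2); a3 at Left (5>-1)).
a1 strictly dominates a3 — Left: 2>-1, Center: 3>-1, Right: 4>1.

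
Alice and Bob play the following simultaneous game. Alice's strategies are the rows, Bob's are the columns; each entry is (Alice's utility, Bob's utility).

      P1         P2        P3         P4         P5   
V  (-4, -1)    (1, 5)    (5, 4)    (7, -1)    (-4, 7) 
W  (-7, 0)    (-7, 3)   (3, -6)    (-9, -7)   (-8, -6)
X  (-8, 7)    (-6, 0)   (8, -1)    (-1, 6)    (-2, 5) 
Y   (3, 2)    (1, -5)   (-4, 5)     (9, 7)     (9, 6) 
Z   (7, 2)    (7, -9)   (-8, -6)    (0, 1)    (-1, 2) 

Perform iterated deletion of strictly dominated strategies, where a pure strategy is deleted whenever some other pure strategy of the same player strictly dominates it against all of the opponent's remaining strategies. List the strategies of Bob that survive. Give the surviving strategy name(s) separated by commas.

Row W is eliminated: V beats it against every remaining column (P1: -4>-7, P2: 1>-7, P3: 5>3, P4: 7>-9, P5: -4>-8).
Bob's strategy P2 is strictly dominated by P5 (V: 7>5, X: 5>0, Y: 6>-5, Z: 2>-9) and is removed.
Column P3 is eliminated: P5 beats it against every remaining row (V: 7>4, X: 5>-1, Y: 6>5, Z: 2>-6).
For Alice, Y strictly dominates V on the remaining columns (P1: 3>-4, P4: 9>7, P5: 9>-4); eliminate V.
Alice's strategy X is strictly dominated by Y (P1: 3>-8, P4: 9>-1, P5: 9>-2) and is removed.
Among the remaining strategies, none is strictly dominated by another pure strategy of the same player, so the elimination stops.
Surviving strategies — Alice: {Y, Z}; Bob: {P1, P4, P5}.

P1, P4, P5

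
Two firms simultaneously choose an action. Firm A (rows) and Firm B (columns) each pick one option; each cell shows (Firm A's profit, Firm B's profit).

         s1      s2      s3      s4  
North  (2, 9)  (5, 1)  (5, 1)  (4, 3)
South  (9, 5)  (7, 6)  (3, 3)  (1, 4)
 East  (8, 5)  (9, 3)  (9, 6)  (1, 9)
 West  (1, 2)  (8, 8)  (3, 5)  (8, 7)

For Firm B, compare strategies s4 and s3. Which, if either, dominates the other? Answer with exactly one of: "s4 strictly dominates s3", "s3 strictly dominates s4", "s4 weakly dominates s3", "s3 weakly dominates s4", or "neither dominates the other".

s4's payoffs vs s3's, by Firm A's action — North: 3>1, South: 4>3, East: 9>6, West: 7>5.
s4 gives a strictly higher payoff against each choice by Firm A, so s4 strictly dominates s3.

s4 strictly dominates s3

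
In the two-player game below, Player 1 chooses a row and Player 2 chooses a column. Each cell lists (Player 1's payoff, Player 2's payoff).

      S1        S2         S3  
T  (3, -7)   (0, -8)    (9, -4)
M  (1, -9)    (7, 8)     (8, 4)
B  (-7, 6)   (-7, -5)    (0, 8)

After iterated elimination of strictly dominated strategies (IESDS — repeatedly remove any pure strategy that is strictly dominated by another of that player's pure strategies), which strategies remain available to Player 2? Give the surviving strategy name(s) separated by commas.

For Player 1, T strictly dominates B on the remaining columns (S1: 3>-7, S2: 0>-7, S3: 9>0); eliminate B.
For Player 2, S3 strictly dominates S1 on the remaining rows (T: -4>-7, M: 4>-9); eliminate S1.
Among the remaining strategies, none is strictly dominated by another pure strategy of the same player, so the elimination stops.
Surviving strategies — Player 1: {T, M}; Player 2: {S2, S3}.

S2, S3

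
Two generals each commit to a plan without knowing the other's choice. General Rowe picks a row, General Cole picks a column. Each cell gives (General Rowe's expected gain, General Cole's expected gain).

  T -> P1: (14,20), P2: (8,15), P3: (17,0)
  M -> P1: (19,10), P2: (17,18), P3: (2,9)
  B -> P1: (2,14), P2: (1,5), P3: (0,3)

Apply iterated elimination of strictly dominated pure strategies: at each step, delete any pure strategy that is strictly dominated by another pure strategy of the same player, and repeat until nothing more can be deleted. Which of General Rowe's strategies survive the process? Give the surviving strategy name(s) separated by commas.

General Rowe's strategy B is strictly dominated by T (P1: 14>2, P2: 8>1, P3: 17>0) and is removed.
General Cole's strategy P3 is strictly dominated by P1 (T: 20>0, M: 10>9) and is removed.
Row T is eliminated: M beats it against every remaining column (P1: 19>14, P2: 17>8).
Column P1 is eliminated: P2 beats it against every remaining row (M: 18>10).
Among the remaining strategies, none is strictly dominated by another pure strategy of the same player, so the elimination stops.
Surviving strategies — General Rowe: {M}; General Cole: {P2}.

M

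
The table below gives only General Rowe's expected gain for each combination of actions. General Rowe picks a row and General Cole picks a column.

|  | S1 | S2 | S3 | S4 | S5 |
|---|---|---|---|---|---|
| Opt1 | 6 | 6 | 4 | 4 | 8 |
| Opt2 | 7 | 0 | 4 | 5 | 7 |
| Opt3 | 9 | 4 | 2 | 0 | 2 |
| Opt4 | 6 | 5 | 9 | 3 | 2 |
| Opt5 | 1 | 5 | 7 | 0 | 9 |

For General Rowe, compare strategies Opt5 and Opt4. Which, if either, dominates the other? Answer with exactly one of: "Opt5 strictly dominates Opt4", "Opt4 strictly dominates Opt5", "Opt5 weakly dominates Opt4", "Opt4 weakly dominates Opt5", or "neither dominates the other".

Compare Opt5 to Opt4 across every action of General Cole: S1: 1<6, S2: 5=5, S3: 7<9, S4: 0<3, S5: 9>2.
Opt5 does better at S5 but worse at S1, S3, S4; neither strategy dominates the other.

neither dominates the other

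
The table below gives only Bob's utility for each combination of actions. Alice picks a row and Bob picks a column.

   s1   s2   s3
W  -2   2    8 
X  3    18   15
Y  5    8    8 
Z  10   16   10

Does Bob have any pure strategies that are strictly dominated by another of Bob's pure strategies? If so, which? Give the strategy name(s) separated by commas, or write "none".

s1

s1: dominated, since s2 does at least as well everywhere (W: 2>-2, X: 18>3, Y: 8>5, Z: 16>10).
s2: no other strategy beats it everywhere (s1 at W (2>-2); s3 at X (18>15)).
Nothing dominates s3: s1 at W (8>-2); s2 at W (8>2).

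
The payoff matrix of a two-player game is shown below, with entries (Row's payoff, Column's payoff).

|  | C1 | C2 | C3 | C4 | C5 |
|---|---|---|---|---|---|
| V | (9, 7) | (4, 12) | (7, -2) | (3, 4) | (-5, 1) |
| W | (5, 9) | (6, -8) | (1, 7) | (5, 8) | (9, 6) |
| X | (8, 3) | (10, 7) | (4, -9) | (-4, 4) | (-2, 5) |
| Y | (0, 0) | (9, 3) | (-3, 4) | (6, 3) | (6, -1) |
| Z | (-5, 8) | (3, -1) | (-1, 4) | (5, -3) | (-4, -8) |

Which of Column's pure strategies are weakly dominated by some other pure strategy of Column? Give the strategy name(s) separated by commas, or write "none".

Nothing dominates C1: C2 at W (9>-8); C3 at V (7>-2); C4 at V (7>4); C5 at V (7>1).
Nothing dominates C2: C1 at V (12>7); C3 at V (12>-2); C4 at V (12>4); C5 at V (12>1).
C3: no other strategy beats it everywhere (C1 at Y (4>0); C2 at W (7>-8); C4 at Y (4>3); C5 at W (7>6)).
Nothing dominates C4: C1 at X (4>3); C2 at W (8>-8); C3 at V (4>-2); C5 at V (4>1).
C5: no other strategy beats it everywhere (C1 at X (5>3); C2 at W (6>-8); C3 at V (1>-2); C4 at X (5>4)).

none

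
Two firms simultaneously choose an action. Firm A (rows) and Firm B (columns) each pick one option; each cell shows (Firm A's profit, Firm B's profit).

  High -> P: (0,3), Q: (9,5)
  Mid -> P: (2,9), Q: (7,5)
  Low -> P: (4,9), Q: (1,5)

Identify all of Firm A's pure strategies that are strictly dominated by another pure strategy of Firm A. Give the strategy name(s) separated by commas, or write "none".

none

High: no other strategy beats it everywhere (Mid at Q (9>7); Low at Q (9>1)).
Mid is not dominated — it holds its own against High at P (2>0); Low at Q (7>1).
Nothing dominates Low: High at P (4>0); Mid at P (4>2).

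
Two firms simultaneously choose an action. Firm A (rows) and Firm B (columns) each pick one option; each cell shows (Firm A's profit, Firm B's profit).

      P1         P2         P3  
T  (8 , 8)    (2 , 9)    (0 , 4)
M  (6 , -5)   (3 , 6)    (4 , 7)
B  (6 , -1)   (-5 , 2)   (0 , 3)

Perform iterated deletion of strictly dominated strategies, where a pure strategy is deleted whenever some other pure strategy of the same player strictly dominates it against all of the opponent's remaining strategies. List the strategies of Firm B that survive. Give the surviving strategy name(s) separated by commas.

Firm B's strategy P1 is strictly dominated by P2 (T: 9>8, M: 6>-5, B: 2>-1) and is removed.
Row T is eliminated: M beats it against every remaining column (P2: 3>2, P3: 4>0).
For Firm A, M strictly dominates B on the remaining columns (P2: 3>-5, P3: 4>0); eliminate B.
Column P2 is eliminated: P3 beats it against every remaining row (M: 7>6).
Among the remaining strategies, none is strictly dominated by another pure strategy of the same player, so the elimination stops.
Surviving strategies — Firm A: {M}; Firm B: {P3}.

P3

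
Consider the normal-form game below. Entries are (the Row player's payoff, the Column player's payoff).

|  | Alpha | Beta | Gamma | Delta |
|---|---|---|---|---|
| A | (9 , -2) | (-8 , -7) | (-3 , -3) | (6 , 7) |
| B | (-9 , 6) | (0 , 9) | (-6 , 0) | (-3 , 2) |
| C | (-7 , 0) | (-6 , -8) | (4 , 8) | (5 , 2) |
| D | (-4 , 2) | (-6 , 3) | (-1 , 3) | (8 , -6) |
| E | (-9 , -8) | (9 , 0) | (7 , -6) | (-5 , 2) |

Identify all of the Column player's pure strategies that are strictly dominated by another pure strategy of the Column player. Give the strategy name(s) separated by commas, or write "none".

Alpha: no other strategy beats it everywhere (Beta at A (-2>-7); Gamma at A (-2>-3); Delta at B (6>2)).
Beta: no other strategy beats it everywhere (Alpha at B (9>6); Gamma at B (9>0); Delta at B (9>2)).
Nothing dominates Gamma: Alpha at C (8>0); Beta at A (-3>-7); Delta at C (8>2).
Nothing dominates Delta: Alpha at A (7>-2); Beta at A (7>-7); Gamma at A (7>-3).

none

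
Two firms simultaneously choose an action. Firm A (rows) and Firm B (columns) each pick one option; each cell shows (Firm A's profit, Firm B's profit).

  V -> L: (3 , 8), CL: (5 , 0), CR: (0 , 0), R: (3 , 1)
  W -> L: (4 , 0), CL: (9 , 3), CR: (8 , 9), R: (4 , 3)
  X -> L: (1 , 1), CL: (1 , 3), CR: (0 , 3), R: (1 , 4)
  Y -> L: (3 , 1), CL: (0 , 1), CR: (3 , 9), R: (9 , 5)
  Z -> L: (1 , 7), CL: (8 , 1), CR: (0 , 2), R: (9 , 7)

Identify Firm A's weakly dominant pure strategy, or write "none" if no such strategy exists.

V fails to dominate W at L (3<4).
W fails to dominate Y at R (4<9).
X fails to dominate V at L (1<3).
Y fails to dominate V at CL (0<5).
Z fails to dominate V at L (1<3).
No single strategy dominates all the others.

none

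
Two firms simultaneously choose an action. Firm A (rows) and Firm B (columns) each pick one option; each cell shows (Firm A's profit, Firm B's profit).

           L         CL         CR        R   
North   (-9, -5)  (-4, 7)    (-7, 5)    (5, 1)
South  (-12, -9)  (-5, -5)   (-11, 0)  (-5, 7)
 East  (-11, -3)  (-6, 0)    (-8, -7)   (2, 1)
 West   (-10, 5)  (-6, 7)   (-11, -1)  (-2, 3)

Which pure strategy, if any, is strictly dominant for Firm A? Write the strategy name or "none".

North vs South: L: -9>-12, CL: -4>-5, CR: -7>-11, R: 5>-5.
North vs East: L: -9>-11, CL: -4>-6, CR: -7>-8, R: 5>2.
North vs West: L: -9>-10, CL: -4>-6, CR: -7>-11, R: 5>-2.
North strictly beats every other strategy against every opponent action, so it is strictly dominant.

North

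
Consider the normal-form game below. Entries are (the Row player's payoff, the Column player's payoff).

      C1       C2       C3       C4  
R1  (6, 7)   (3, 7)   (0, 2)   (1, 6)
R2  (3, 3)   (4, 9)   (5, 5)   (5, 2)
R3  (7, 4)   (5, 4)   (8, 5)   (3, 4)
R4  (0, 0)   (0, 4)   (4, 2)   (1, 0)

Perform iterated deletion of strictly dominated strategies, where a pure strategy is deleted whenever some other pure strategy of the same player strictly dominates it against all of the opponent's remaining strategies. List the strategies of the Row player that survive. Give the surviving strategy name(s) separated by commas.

For the Row player, R3 strictly dominates R1 on the remaining columns (C1: 7>6, C2: 5>3, C3: 8>0, C4: 3>1); eliminate R1.
Row R4 is eliminated: R2 beats it against every remaining column (C1: 3>0, C2: 4>0, C3: 5>4, C4: 5>1).
For the Column player, C3 strictly dominates C1 on the remaining rows (R2: 5>3, R3: 5>4); eliminate C1.
The Column player's strategy C4 is strictly dominated by C3 (R2: 5>2, R3: 5>4) and is removed.
The Row player's strategy R2 is strictly dominated by R3 (C2: 5>4, C3: 8>5) and is removed.
For the Column player, C3 strictly dominates C2 on the remaining rows (R3: 5>4); eliminate C2.
Among the remaining strategies, none is strictly dominated by another pure strategy of the same player, so the elimination stops.
Surviving strategies — the Row player: {R3}; the Column player: {C3}.

R3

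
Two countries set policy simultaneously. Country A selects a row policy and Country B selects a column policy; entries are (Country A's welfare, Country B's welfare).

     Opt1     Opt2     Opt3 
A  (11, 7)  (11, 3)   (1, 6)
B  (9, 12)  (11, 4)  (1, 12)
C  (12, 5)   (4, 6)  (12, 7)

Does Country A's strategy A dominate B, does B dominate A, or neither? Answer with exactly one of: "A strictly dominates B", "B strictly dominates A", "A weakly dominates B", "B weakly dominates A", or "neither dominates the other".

A's payoffs vs B's, by Country B's action — Opt1: 11>9, Opt2: 11=11, Opt3: 1=1.
A is at least as good everywhere and strictly better somewhere (tied only at Opt2, Opt3), so A weakly but not strictly dominates B.

A weakly dominates B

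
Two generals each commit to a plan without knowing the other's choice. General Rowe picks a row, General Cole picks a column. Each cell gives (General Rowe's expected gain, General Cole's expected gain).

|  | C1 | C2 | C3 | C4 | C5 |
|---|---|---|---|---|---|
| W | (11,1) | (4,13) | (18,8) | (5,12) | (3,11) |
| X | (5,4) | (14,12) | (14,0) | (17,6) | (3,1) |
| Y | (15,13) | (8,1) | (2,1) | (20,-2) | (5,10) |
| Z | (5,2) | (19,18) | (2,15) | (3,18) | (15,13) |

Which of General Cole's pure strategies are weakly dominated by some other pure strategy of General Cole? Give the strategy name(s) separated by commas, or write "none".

C3, C4

C1 is not dominated — it holds its own against C2 at Y (13>1); C3 at X (4>0); C4 at Y (13>-2); C5 at X (4>1).
C2 is not dominated — it holds its own against C1 at W (13>1); C3 at W (13>8); C4 at W (13>12); C5 at W (13>11).
C2 weakly dominates C3 — W: 13>8, X: 12>0, Y: 1=1, Z: 18>15.
C2 weakly dominates C4 — W: 13>12, X: 12>6, Y: 1>-2, Z: 18=18.
C5: no other strategy beats it everywhere (C1 at W (11>1); C2 at Y (10>1); C3 at W (11>8); C4 at Y (10>-2)).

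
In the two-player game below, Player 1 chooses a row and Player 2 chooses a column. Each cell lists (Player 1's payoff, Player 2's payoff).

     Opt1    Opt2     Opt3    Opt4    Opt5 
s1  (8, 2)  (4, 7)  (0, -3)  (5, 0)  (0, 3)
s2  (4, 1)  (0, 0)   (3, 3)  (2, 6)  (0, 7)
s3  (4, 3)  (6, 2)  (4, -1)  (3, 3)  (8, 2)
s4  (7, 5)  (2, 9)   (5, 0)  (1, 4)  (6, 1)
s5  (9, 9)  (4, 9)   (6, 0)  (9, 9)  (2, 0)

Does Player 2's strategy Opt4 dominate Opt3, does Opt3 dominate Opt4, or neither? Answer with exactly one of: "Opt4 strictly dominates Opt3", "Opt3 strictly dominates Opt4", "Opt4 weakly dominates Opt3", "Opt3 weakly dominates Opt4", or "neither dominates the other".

Opt4 strictly dominates Opt3

Opt4's payoffs vs Opt3's, by Player 1's action — s1: 0>-3, s2: 6>3, s3: 3>-1, s4: 4>0, s5: 9>0.
Opt4 gives a strictly higher payoff against each opponent action, so Opt4 strictly dominates Opt3.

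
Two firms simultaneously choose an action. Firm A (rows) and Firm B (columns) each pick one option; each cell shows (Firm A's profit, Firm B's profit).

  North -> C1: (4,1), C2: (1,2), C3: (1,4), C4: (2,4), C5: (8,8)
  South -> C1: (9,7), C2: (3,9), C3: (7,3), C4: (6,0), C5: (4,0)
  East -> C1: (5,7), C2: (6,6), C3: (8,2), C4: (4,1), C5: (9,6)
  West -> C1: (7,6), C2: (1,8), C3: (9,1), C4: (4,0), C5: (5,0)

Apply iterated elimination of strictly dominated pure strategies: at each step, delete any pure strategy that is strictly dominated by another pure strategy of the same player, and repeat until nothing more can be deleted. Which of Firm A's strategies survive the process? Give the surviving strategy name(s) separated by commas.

South, East

For Firm A, East strictly dominates North on the remaining columns (C1: 5>4, C2: 6>1, C3: 8>1, C4: 4>2, C5: 9>8); eliminate North.
Column C3 is eliminated: C1 beats it against every remaining row (South: 7>3, East: 7>2, West: 6>1).
For Firm B, C1 strictly dominates C4 on the remaining rows (South: 7>0, East: 7>1, West: 6>0); eliminate C4.
Column C5 is eliminated: C1 beats it against every remaining row (South: 7>0, East: 7>6, West: 6>0).
For Firm A, South strictly dominates West on the remaining columns (C1: 9>7, C2: 3>1); eliminate West.
Among the remaining strategies, none is strictly dominated by another pure strategy of the same player, so the elimination stops.
Surviving strategies — Firm A: {South, East}; Firm B: {C1, C2}.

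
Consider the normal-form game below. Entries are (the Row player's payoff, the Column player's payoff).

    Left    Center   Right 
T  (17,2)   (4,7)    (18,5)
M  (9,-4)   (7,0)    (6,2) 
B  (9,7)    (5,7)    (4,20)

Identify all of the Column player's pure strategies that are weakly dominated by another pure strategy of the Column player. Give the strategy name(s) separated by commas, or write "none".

Left is weakly dominated by Center (T: 7>2, M: 0>-4, B: 7=7).
Center is not dominated — it holds its own against Left at T (7>2); Right at T (7>5).
Nothing dominates Right: Left at T (5>2); Center at M (2>0).

Left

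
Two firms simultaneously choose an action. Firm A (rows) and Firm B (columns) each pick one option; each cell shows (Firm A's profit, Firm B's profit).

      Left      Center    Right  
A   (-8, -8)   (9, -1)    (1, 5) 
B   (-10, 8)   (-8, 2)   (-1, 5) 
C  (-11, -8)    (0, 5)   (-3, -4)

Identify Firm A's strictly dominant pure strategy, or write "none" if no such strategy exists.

A vs B: Left: -8>-10, Center: 9>-8, Right: 1>-1.
A vs C: Left: -8>-11, Center: 9>0, Right: 1>-3.
A strictly beats every other strategy against every opponent action, so it is strictly dominant.

A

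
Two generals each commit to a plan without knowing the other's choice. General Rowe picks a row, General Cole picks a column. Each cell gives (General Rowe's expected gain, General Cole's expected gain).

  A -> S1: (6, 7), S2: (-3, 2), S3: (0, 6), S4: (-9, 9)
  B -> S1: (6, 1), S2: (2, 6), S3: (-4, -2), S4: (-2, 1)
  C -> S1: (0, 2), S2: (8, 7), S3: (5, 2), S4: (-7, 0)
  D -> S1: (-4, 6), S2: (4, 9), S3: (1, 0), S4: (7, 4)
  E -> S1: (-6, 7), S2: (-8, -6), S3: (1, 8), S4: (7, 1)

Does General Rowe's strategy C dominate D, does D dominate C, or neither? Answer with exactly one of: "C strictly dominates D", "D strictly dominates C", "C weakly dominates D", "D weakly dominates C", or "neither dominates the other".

C's payoffs vs D's, by General Cole's action — S1: 0>-4, S2: 8>4, S3: 5>1, S4: -7<7.
C does better at S1, S2, S3 but worse at S4; neither strategy dominates the other.

neither dominates the other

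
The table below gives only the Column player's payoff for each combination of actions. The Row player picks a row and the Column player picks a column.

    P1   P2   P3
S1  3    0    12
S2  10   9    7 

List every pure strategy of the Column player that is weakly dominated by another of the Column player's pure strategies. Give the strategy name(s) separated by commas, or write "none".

P1 is not dominated — it holds its own against P2 at S1 (3>0); P3 at S2 (10>7).
P2 is weakly dominated by P1 (S1: 3>0, S2: 10>9).
Nothing dominates P3: P1 at S1 (12>3); P2 at S1 (12>0).

P2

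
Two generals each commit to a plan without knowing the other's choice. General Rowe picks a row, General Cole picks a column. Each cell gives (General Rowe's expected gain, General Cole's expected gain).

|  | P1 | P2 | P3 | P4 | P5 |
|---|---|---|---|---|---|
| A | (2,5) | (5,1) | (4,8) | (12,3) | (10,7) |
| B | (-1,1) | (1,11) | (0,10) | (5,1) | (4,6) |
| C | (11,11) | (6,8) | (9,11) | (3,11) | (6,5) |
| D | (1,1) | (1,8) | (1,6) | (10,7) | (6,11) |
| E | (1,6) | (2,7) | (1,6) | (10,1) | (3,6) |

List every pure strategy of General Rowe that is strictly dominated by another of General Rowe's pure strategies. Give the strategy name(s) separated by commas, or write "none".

A is not dominated — it holds its own against B at P1 (2>-1); C at P4 (12>3); D at P1 (2>1); E at P1 (2>1).
A strictly dominates B — P1: 2>-1, P2: 5>1, P3: 4>0, P4: 12>5, P5: 10>4.
C is not dominated — it holds its own against A at P1 (11>2); B at P1 (11>-1); D at P1 (11>1); E at P1 (11>1).
D is strictly dominated by A (P1: 2>1, P2: 5>1, P3: 4>1, P4: 12>10, P5: 10>6).
E: dominated, since A does at least as well everywhere (P1: 2>1, P2: 5>2, P3: 4>1, P4: 12>10, P5: 10>3).

B, D, E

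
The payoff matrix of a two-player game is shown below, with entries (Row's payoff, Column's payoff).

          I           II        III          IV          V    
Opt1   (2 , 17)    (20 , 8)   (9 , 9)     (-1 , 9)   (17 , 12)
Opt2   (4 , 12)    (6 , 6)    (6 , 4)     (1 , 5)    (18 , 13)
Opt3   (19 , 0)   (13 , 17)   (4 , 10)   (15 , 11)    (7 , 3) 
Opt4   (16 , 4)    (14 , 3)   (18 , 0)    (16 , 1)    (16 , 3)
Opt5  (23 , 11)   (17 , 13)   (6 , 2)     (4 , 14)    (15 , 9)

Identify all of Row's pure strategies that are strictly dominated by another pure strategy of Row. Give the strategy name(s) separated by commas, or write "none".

none

Opt1 is not dominated — it holds its own against Opt2 at II (20>6); Opt3 at II (20>13); Opt4 at II (20>14); Opt5 at II (20>17).
Opt2 is not dominated — it holds its own against Opt1 at I (4>2); Opt3 at III (6>4); Opt4 at V (18>16); Opt5 at III (6=6).
Opt3 is not dominated — it holds its own against Opt1 at I (19>2); Opt2 at I (19>4); Opt4 at I (19>16); Opt5 at IV (15>4).
Opt4: no other strategy beats it everywhere (Opt1 at I (16>2); Opt2 at I (16>4); Opt3 at II (14>13); Opt5 at III (18>6)).
Opt5 is not dominated — it holds its own against Opt1 at I (23>2); Opt2 at I (23>4); Opt3 at I (23>19); Opt4 at I (23>16).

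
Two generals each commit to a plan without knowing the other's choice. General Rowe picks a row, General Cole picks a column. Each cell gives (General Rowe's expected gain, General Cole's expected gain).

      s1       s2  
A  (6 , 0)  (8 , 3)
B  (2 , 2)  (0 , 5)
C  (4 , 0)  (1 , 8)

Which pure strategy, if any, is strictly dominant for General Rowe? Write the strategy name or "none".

A vs B: s1: 6>2, s2: 8>0.
A vs C: s1: 6>4, s2: 8>1.
A strictly beats every other strategy against every opponent action, so it is strictly dominant.

A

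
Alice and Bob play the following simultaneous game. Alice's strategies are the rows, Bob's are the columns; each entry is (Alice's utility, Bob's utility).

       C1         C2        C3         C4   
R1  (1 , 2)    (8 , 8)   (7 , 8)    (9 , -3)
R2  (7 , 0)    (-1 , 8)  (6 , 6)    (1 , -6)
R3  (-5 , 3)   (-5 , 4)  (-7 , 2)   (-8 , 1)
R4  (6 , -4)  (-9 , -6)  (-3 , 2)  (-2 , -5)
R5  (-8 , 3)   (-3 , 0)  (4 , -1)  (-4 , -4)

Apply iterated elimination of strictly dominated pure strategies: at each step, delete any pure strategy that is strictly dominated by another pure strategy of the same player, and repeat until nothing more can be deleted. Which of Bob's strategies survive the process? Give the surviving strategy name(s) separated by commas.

C2, C3

For Alice, R1 strictly dominates R3 on the remaining columns (C1: 1>-5, C2: 8>-5, C3: 7>-7, C4: 9>-8); eliminate R3.
For Alice, R2 strictly dominates R4 on the remaining columns (C1: 7>6, C2: -1>-9, C3: 6>-3, C4: 1>-2); eliminate R4.
Alice's strategy R5 is strictly dominated by R1 (C1: 1>-8, C2: 8>-3, C3: 7>4, C4: 9>-4) and is removed.
Column C1 is eliminated: C2 beats it against every remaining row (R1: 8>2, R2: 8>0).
Alice's strategy R2 is strictly dominated by R1 (C2: 8>-1, C3: 7>6, C4: 9>1) and is removed.
Column C4 is eliminated: C2 beats it against every remaining row (R1: 8>-3).
Among the remaining strategies, none is strictly dominated by another pure strategy of the same player, so the elimination stops.
Surviving strategies — Alice: {R1}; Bob: {C2, C3}.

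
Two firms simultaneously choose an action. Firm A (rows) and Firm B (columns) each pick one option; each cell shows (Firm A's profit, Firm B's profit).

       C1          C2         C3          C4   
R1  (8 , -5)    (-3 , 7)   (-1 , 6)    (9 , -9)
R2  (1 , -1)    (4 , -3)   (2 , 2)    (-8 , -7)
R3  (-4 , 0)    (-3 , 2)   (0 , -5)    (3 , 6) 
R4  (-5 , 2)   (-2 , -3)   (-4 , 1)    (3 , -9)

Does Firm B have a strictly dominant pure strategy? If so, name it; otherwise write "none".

C1 fails to dominate C2 at R1 (-5<7).
C2 fails to dominate C1 at R2 (-3<-1).
C3 fails to dominate C1 at R3 (-5<0).
C4 fails to dominate C1 at R1 (-9<-5).
No single strategy dominates all the others.

none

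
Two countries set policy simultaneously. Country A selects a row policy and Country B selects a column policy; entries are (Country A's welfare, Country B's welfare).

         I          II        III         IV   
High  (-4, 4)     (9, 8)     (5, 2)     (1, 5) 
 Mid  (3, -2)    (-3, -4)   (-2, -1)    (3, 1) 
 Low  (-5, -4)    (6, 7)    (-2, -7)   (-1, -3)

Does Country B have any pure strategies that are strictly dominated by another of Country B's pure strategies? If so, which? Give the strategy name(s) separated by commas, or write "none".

I, III

I is strictly dominated by IV (High: 5>4, Mid: 1>-2, Low: -3>-4).
II is not dominated — it holds its own against I at High (8>4); III at High (8>2); IV at High (8>5).
IV strictly dominates III — High: 5>2, Mid: 1>-1, Low: -3>-7.
IV: no other strategy beats it everywhere (I at High (5>4); II at Mid (1>-4); III at High (5>2)).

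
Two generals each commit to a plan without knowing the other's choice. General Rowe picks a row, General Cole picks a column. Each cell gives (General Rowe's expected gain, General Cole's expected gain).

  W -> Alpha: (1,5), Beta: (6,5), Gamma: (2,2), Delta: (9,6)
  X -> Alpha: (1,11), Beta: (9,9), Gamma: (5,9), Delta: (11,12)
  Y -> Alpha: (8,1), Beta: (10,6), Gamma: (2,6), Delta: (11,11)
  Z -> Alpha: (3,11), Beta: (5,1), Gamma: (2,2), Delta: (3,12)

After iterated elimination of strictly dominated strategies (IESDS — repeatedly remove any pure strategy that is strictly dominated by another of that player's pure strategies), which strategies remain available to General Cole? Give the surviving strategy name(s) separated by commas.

Delta

For General Cole, Delta strictly dominates Alpha on the remaining rows (W: 6>5, X: 12>11, Y: 11>1, Z: 12>11); eliminate Alpha.
General Rowe's strategy W is strictly dominated by X (Beta: 9>6, Gamma: 5>2, Delta: 11>9) and is removed.
Row Z is eliminated: X beats it against every remaining column (Beta: 9>5, Gamma: 5>2, Delta: 11>3).
General Cole's strategy Beta is strictly dominated by Delta (X: 12>9, Y: 11>6) and is removed.
For General Cole, Delta strictly dominates Gamma on the remaining rows (X: 12>9, Y: 11>6); eliminate Gamma.
Among the remaining strategies, none is strictly dominated by another pure strategy of the same player, so the elimination stops.
Surviving strategies — General Rowe: {X, Y}; General Cole: {Delta}.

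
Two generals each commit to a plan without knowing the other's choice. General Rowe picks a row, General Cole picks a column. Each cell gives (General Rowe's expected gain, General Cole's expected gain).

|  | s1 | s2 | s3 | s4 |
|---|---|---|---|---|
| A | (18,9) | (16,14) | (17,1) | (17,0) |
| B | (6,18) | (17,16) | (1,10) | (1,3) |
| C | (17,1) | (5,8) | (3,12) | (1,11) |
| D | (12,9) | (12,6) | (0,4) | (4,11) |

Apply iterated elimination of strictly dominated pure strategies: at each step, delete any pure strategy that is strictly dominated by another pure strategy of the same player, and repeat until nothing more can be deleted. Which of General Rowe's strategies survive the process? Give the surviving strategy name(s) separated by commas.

A, B

General Rowe's strategy C is strictly dominated by A (s1: 18>17, s2: 16>5, s3: 17>3, s4: 17>1) and is removed.
For General Rowe, A strictly dominates D on the remaining columns (s1: 18>12, s2: 16>12, s3: 17>0, s4: 17>4); eliminate D.
Column s3 is eliminated: s1 beats it against every remaining row (A: 9>1, B: 18>10).
General Cole's strategy s4 is strictly dominated by s1 (A: 9>0, B: 18>3) and is removed.
Among the remaining strategies, none is strictly dominated by another pure strategy of the same player, so the elimination stops.
Surviving strategies — General Rowe: {A, B}; General Cole: {s1, s2}.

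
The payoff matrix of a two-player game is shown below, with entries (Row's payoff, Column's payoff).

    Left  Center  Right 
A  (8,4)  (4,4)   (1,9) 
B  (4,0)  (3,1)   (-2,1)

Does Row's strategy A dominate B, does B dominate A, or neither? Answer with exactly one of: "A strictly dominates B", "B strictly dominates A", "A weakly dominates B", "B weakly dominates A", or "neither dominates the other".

A strictly dominates B

Compare A to B across every action of Column: Left: 8>4, Center: 4>3, Right: 1>-2.
Every comparison favours A, so A strictly dominates B.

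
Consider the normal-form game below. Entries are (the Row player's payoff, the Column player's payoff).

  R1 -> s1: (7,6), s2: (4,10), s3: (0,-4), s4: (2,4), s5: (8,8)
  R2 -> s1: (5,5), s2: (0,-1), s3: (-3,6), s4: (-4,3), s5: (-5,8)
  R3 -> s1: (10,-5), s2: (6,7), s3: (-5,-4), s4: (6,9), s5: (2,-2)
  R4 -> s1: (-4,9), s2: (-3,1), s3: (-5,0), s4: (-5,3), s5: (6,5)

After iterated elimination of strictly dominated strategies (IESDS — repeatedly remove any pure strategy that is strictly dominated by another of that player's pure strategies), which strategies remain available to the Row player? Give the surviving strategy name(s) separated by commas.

For the Row player, R1 strictly dominates R2 on the remaining columns (s1: 7>5, s2: 4>0, s3: 0>-3, s4: 2>-4, s5: 8>-5); eliminate R2.
Row R4 is eliminated: R1 beats it against every remaining column (s1: 7>-4, s2: 4>-3, s3: 0>-5, s4: 2>-5, s5: 8>6).
The Column player's strategy s1 is strictly dominated by s2 (R1: 10>6, R3: 7>-5) and is removed.
Column s3 is eliminated: s2 beats it against every remaining row (R1: 10>-4, R3: 7>-4).
Column s5 is eliminated: s2 beats it against every remaining row (R1: 10>8, R3: 7>-2).
For the Row player, R3 strictly dominates R1 on the remaining columns (s2: 6>4, s4: 6>2); eliminate R1.
Column s2 is eliminated: s4 beats it against every remaining row (R3: 9>7).
Among the remaining strategies, none is strictly dominated by another pure strategy of the same player, so the elimination stops.
Surviving strategies — the Row player: {R3}; the Column player: {s4}.

R3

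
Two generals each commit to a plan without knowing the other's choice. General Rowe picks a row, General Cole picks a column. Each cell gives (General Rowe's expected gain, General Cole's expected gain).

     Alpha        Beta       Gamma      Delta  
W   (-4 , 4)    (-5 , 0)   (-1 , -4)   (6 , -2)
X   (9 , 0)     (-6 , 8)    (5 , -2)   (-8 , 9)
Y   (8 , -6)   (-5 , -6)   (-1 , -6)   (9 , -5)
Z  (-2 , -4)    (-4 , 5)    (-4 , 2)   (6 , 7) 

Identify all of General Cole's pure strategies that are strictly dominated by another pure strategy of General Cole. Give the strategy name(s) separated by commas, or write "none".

Gamma

Nothing dominates Alpha: Beta at W (4>0); Gamma at W (4>-4); Delta at W (4>-2).
Nothing dominates Beta: Alpha at X (8>0); Gamma at W (0>-4); Delta at W (0>-2).
Delta strictly dominates Gamma — W: -2>-4, X: 9>-2, Y: -5>-6, Z: 7>2.
Nothing dominates Delta: Alpha at X (9>0); Beta at X (9>8); Gamma at W (-2>-4).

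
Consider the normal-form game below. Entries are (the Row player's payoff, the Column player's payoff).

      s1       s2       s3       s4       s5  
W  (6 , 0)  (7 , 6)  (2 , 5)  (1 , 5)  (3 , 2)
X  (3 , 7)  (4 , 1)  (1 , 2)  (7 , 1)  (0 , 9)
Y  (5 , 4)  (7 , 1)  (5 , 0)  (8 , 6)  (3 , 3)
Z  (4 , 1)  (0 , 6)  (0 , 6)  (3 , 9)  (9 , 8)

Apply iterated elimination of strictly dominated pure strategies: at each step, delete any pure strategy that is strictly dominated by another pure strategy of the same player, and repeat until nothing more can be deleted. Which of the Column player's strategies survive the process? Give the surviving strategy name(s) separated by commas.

s2, s4

For the Row player, Y strictly dominates X on the remaining columns (s1: 5>3, s2: 7>4, s3: 5>1, s4: 8>7, s5: 3>0); eliminate X.
For the Column player, s4 strictly dominates s1 on the remaining rows (W: 5>0, Y: 6>4, Z: 9>1); eliminate s1.
The Column player's strategy s5 is strictly dominated by s4 (W: 5>2, Y: 6>3, Z: 9>8) and is removed.
The Row player's strategy Z is strictly dominated by Y (s2: 7>0, s3: 5>0, s4: 8>3) and is removed.
For the Column player, s2 strictly dominates s3 on the remaining rows (W: 6>5, Y: 1>0); eliminate s3.
Among the remaining strategies, none is strictly dominated by another pure strategy of the same player, so the elimination stops.
Surviving strategies — the Row player: {W, Y}; the Column player: {s2, s4}.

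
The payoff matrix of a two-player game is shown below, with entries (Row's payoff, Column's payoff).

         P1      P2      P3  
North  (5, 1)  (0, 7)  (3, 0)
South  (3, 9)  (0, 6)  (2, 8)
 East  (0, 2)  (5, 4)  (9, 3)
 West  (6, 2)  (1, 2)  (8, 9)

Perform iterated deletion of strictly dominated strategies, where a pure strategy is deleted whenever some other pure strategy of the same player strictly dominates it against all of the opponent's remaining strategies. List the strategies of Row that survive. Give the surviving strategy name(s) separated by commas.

East

Row North is eliminated: West beats it against every remaining column (P1: 6>5, P2: 1>0, P3: 8>3).
For Row, West strictly dominates South on the remaining columns (P1: 6>3, P2: 1>0, P3: 8>2); eliminate South.
Column P1 is eliminated: P3 beats it against every remaining row (East: 3>2, West: 9>2).
For Row, East strictly dominates West on the remaining columns (P2: 5>1, P3: 9>8); eliminate West.
Column P3 is eliminated: P2 beats it against every remaining row (East: 4>3).
Among the remaining strategies, none is strictly dominated by another pure strategy of the same player, so the elimination stops.
Surviving strategies — Row: {East}; Column: {P2}.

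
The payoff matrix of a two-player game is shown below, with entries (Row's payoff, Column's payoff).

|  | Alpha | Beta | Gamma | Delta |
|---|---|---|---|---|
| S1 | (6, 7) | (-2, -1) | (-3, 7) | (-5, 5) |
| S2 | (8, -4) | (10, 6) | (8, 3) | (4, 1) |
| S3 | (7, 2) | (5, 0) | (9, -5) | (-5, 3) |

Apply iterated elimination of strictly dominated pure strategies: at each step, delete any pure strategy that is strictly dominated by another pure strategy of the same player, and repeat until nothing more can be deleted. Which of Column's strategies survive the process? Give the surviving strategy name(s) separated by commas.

Row's strategy S1 is strictly dominated by S2 (Alpha: 8>6, Beta: 10>-2, Gamma: 8>-3, Delta: 4>-5) and is removed.
Column Alpha is eliminated: Delta beats it against every remaining row (S2: 1>-4, S3: 3>2).
For Column, Beta strictly dominates Gamma on the remaining rows (S2: 6>3, S3: 0>-5); eliminate Gamma.
For Row, S2 strictly dominates S3 on the remaining columns (Beta: 10>5, Delta: 4>-5); eliminate S3.
For Column, Beta strictly dominates Delta on the remaining rows (S2: 6>1); eliminate Delta.
Among the remaining strategies, none is strictly dominated by another pure strategy of the same player, so the elimination stops.
Surviving strategies — Row: {S2}; Column: {Beta}.

Beta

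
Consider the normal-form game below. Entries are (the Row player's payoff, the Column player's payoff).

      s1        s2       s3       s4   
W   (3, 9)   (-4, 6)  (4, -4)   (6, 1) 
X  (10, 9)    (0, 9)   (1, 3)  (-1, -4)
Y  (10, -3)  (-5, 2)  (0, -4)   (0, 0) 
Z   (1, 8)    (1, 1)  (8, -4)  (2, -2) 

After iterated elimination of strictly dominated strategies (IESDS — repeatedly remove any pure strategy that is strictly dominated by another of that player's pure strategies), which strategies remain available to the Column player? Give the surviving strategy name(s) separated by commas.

The Column player's strategy s3 is strictly dominated by s1 (W: 9>-4, X: 9>3, Y: -3>-4, Z: 8>-4) and is removed.
For the Column player, s2 strictly dominates s4 on the remaining rows (W: 6>1, X: 9>-4, Y: 2>0, Z: 1>-2); eliminate s4.
Row W is eliminated: X beats it against every remaining column (s1: 10>3, s2: 0>-4).
Among the remaining strategies, none is strictly dominated by another pure strategy of the same player, so the elimination stops.
Surviving strategies — the Row player: {X, Y, Z}; the Column player: {s1, s2}.

s1, s2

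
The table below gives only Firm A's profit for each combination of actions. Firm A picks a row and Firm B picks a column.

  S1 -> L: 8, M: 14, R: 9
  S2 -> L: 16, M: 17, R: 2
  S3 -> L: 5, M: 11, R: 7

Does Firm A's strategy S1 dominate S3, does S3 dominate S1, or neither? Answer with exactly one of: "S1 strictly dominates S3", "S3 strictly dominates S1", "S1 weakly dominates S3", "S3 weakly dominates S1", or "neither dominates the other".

Compare S1 to S3 across every action of Firm B: L: 8>5, M: 14>11, R: 9>7.
S1 gives a strictly higher payoff against every action of Firm B, so S1 strictly dominates S3.

S1 strictly dominates S3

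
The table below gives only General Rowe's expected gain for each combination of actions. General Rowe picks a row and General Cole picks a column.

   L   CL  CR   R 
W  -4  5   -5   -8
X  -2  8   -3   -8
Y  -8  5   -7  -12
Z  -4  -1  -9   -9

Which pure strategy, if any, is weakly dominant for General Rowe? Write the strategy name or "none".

X

X vs W: L: -2>-4, CL: 8>5, CR: -3>-5, R: -8=-8.
X vs Y: L: -2>-8, CL: 8>5, CR: -3>-7, R: -8>-12.
X vs Z: L: -2>-4, CL: 8>-1, CR: -3>-9, R: -8>-9.
X is at least as good as every other strategy against every opponent action, so it is weakly dominant.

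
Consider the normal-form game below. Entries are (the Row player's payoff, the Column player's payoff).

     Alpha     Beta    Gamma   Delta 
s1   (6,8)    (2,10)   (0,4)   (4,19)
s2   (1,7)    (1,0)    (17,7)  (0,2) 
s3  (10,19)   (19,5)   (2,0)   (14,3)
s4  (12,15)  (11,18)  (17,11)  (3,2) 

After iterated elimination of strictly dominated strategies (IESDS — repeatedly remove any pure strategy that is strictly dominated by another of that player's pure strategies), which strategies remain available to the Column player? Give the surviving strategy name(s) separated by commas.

Alpha, Beta, Gamma

For the Row player, s3 strictly dominates s1 on the remaining columns (Alpha: 10>6, Beta: 19>2, Gamma: 2>0, Delta: 14>4); eliminate s1.
Column Delta is eliminated: Alpha beats it against every remaining row (s2: 7>2, s3: 19>3, s4: 15>2).
Among the remaining strategies, none is strictly dominated by another pure strategy of the same player, so the elimination stops.
Surviving strategies — the Row player: {s2, s3, s4}; the Column player: {Alpha, Beta, Gamma}.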